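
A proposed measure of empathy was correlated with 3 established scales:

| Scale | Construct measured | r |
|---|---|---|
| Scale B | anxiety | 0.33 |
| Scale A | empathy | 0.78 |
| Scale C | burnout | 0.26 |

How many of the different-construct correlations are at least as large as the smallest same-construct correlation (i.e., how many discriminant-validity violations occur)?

0

Convergent (same construct = empathy): Scale A.
Smallest convergent = 0.78. Discriminant values: 0.33, 0.26; count ≥ 0.78 → 0.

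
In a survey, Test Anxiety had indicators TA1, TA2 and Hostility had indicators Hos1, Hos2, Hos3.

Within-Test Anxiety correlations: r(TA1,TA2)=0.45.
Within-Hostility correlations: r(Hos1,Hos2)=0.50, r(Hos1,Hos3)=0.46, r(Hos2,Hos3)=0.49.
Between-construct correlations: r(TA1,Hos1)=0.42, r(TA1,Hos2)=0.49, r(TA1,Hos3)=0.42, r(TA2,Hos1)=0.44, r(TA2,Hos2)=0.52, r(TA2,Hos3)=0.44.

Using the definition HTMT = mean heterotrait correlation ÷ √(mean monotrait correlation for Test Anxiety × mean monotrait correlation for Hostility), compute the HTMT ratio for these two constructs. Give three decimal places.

0.976

Mean heterotrait r = 2.73/6 = 0.4550.
Mean within-TA = 0.45/1 = 0.4500; mean within-Hos = 1.45/3 = 0.4833.
Geometric mean = √(0.4500 × 0.4833) = 0.4664.
HTMT = 0.4550 / 0.4664 = 0.976.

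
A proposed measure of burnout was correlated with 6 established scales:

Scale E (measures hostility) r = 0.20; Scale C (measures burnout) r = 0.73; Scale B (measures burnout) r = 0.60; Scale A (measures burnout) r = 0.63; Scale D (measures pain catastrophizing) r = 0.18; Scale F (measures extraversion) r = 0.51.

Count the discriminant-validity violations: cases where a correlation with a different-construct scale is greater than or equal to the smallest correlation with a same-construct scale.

Convergent (same construct = burnout): Scale C, Scale B, Scale A.
Smallest convergent = 0.60. Discriminant values: 0.20, 0.18, 0.51; count ≥ 0.60 → 0.

0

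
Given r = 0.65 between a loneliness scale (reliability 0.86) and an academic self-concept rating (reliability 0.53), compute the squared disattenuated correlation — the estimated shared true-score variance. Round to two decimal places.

0.93

Disattenuated r = 0.65 / √(0.86 × 0.53) = 0.65 / 0.6751 = 0.9628.
Shared true-score variance = 0.9628² = 0.9270 ≈ 0.93.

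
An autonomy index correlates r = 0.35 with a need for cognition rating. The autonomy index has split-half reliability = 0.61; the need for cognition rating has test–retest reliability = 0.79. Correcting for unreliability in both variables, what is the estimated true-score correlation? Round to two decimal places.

r_true = r_obs / √(r_xx · r_yy) = 0.35 / √(0.61 × 0.79) = 0.35 / √0.4819 = 0.35 / 0.6942 ≈ 0.50.

0.50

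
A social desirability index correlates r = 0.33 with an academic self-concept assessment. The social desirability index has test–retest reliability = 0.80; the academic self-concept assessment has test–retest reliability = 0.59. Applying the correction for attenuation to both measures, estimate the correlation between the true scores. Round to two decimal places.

0.48

r_true = r_obs / √(r_xx · r_yy) = 0.33 / √(0.80 × 0.59) = 0.33 / √0.4720 = 0.33 / 0.6870 ≈ 0.48.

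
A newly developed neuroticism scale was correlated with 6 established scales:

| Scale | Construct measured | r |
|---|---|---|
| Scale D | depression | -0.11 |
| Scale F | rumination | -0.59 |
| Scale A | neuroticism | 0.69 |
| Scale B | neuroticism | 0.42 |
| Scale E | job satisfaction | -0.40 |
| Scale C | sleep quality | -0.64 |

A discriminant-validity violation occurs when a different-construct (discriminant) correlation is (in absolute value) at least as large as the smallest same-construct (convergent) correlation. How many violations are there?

2

Convergent (same construct = neuroticism): Scale A, Scale B.
Smallest convergent = 0.42. Discriminant |r|: 0.11, 0.59, 0.40, 0.64; count ≥ 0.42 → 2.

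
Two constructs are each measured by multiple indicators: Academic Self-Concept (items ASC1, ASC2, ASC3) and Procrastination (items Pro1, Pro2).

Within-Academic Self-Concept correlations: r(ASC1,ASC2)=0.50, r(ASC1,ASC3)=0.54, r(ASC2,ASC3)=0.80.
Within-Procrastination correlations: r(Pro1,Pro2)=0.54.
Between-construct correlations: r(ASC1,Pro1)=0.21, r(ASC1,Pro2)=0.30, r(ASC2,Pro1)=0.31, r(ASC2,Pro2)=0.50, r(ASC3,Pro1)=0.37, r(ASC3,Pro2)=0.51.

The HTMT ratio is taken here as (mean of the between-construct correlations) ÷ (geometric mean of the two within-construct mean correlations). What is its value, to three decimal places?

0.637

Between-construct mean = 2.20/6 = 0.3667.
Mean within-ASC = 1.84/3 = 0.6133; mean within-Pro = 0.54/1 = 0.5400.
Geometric mean = √(0.6133 × 0.5400) = 0.5755.
HTMT = 0.3667 / 0.5755 = 0.637.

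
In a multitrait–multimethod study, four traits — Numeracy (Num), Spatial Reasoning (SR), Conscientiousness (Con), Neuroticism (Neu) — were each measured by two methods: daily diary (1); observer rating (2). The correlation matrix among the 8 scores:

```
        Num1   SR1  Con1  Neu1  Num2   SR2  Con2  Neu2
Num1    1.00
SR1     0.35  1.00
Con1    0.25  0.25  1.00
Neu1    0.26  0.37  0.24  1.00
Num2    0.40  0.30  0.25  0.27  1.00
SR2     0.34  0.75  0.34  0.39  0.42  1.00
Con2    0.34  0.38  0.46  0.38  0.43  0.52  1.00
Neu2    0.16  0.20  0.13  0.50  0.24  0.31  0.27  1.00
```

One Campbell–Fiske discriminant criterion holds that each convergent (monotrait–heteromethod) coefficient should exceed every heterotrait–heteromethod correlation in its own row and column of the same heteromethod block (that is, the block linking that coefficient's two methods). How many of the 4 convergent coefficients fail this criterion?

Checking each validity diagonal entry against its comparison values:
Num (methods 1·2): 0.40 vs {0.34, 0.30, 0.34, 0.25, 0.16, 0.27} → pass.
SR (methods 1·2): 0.75 vs {0.30, 0.34, 0.38, 0.34, 0.20, 0.39} → pass.
Con (methods 1·2): 0.46 vs {0.25, 0.34, 0.34, 0.38, 0.13, 0.38} → pass.
Neu (methods 1·2): 0.50 vs {0.27, 0.16, 0.39, 0.20, 0.38, 0.13} → pass.
0 of 4 fail.

0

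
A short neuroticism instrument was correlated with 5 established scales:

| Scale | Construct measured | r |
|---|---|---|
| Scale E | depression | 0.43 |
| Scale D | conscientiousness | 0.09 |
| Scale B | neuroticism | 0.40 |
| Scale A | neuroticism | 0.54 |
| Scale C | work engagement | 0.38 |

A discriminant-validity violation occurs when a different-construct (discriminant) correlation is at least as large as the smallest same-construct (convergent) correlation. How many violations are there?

Convergent (same construct = neuroticism): Scale B, Scale A.
Smallest convergent = 0.40. Discriminant values: 0.43, 0.09, 0.38; count ≥ 0.40 → 1.

1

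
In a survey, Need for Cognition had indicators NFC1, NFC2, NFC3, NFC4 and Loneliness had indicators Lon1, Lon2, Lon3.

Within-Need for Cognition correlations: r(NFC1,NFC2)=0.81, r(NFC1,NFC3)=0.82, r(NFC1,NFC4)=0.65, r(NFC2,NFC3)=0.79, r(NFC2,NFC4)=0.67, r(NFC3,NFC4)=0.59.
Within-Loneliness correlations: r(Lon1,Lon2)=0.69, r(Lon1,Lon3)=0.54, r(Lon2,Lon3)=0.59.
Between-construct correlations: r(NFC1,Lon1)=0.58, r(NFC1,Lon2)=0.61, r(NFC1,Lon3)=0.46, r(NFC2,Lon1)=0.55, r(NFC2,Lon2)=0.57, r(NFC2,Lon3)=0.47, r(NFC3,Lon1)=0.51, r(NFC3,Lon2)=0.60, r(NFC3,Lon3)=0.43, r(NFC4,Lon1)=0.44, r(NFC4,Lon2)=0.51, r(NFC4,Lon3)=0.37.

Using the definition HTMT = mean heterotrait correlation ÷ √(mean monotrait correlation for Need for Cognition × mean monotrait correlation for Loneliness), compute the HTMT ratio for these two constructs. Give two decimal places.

0.77

Between-construct mean = 6.10/12 = 0.5083.
Mean within-NFC = 4.33/6 = 0.7217; mean within-Lon = 1.82/3 = 0.6067.
Geometric mean = √(0.7217 × 0.6067) = 0.6617.
HTMT = 0.5083 / 0.6617 = 0.77.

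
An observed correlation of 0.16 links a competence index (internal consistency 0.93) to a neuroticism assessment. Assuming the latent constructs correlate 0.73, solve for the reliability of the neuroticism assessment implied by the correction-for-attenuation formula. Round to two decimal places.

r_true = r_obs / √(r_xx · r_yy) ⇒ 0.73 = 0.16 / √(0.93 · r_yy).
√(0.93 · r_yy) = 0.16 / 0.73 = 0.2192; 0.93 · r_yy = 0.0480; r_yy = 0.0480 / 0.93 ≈ 0.05.

0.05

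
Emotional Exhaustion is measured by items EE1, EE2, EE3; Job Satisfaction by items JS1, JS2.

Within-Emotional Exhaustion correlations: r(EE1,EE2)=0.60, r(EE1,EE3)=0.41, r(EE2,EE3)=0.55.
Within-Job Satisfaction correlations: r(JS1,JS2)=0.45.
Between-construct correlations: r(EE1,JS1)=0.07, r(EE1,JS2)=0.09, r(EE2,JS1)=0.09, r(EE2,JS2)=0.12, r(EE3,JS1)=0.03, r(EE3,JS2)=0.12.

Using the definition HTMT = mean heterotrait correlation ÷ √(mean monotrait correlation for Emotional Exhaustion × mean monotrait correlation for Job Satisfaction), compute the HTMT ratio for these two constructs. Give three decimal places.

0.179

Between-construct mean = 0.52/6 = 0.0867.
Mean within-EE = 1.56/3 = 0.5200; mean within-JS = 0.45/1 = 0.4500.
Geometric mean = √(0.5200 × 0.4500) = 0.4837.
HTMT = 0.0867 / 0.4837 = 0.179.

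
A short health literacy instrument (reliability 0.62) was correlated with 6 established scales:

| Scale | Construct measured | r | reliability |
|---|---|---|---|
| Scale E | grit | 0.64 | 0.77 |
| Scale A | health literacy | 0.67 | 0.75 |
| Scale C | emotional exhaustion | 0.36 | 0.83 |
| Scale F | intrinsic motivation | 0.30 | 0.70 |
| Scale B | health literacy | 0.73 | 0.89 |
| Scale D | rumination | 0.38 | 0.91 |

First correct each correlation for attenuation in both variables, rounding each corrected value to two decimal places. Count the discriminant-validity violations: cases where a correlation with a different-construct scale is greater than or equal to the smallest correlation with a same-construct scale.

Disattenuated r (r / √(r_scale · r_new)):
  Scale E (disc): 0.64 / √(0.77·0.62) = 0.93
  Scale A (conv): 0.67 / √(0.75·0.62) = 0.98
  Scale C (disc): 0.36 / √(0.83·0.62) = 0.50
  Scale F (disc): 0.30 / √(0.70·0.62) = 0.46
  Scale B (conv): 0.73 / √(0.89·0.62) = 0.98
  Scale D (disc): 0.38 / √(0.91·0.62) = 0.51
Smallest convergent = 0.98. Discriminant values: 0.93, 0.50, 0.46, 0.51; count ≥ 0.98 → 0.

0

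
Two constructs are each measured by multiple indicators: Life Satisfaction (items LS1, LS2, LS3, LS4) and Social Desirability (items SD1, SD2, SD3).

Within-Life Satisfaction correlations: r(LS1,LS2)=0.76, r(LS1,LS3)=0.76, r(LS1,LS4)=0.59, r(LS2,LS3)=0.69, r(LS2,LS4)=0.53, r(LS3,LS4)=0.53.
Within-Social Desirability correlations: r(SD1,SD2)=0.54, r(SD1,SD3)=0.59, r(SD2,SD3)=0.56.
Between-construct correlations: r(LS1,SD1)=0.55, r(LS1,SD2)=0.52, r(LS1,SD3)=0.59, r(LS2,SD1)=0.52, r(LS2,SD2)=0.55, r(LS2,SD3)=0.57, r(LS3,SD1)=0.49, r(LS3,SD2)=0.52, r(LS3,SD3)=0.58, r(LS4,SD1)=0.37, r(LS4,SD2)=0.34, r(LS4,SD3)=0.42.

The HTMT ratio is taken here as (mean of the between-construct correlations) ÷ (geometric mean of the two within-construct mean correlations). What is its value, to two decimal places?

0.83

Mean heterotrait r = 6.02/12 = 0.5017.
Mean within-LS = 3.86/6 = 0.6433; mean within-SD = 1.69/3 = 0.5633.
Geometric mean = √(0.6433 × 0.5633) = 0.6020.
HTMT = 0.5017 / 0.6020 = 0.83.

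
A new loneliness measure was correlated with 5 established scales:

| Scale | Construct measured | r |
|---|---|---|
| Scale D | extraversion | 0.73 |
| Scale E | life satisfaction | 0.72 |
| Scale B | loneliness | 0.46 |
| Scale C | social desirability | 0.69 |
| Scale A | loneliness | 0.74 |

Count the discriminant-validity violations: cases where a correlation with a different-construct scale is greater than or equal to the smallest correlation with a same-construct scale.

Convergent (same construct = loneliness): Scale B, Scale A.
Smallest convergent = 0.46. Discriminant values: 0.73, 0.72, 0.69; count ≥ 0.46 → 3.

3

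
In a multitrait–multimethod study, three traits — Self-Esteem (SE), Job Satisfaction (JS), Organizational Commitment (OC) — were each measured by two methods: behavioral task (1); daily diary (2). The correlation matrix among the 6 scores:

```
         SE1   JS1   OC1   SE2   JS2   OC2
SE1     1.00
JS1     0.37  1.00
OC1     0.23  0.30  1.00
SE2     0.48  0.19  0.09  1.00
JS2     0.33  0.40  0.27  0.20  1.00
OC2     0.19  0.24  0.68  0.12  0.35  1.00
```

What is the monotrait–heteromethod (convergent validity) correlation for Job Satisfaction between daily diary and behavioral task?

0.40

Same trait (JS), different methods: r(JS2, JS1) = 0.40.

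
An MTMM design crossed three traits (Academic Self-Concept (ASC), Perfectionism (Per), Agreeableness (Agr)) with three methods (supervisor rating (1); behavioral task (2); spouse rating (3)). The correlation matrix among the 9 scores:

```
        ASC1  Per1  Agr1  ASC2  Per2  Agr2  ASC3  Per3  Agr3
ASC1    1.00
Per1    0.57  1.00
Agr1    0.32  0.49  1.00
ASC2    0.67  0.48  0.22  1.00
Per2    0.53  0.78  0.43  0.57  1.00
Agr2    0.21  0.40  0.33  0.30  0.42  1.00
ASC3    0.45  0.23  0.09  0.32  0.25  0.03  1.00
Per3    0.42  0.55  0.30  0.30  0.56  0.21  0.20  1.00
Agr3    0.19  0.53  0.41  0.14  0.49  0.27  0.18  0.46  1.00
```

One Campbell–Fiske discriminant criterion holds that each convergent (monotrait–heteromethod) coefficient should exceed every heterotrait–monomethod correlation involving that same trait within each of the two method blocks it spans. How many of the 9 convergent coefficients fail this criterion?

Checking each validity diagonal entry against its comparison values:
ASC (methods 1·2): 0.67 vs {0.57, 0.57, 0.32, 0.30} → pass.
ASC (methods 1·3): 0.45 vs {0.57, 0.20, 0.32, 0.18} → fail.
ASC (methods 2·3): 0.32 vs {0.57, 0.20, 0.30, 0.18} → fail.
Per (methods 1·2): 0.78 vs {0.57, 0.57, 0.49, 0.42} → pass.
Per (methods 1·3): 0.55 vs {0.57, 0.20, 0.49, 0.46} → fail.
Per (methods 2·3): 0.56 vs {0.57, 0.20, 0.42, 0.46} → fail.
Agr (methods 1·2): 0.33 vs {0.32, 0.30, 0.49, 0.42} → fail.
Agr (methods 1·3): 0.41 vs {0.32, 0.18, 0.49, 0.46} → fail.
Agr (methods 2·3): 0.27 vs {0.30, 0.18, 0.42, 0.46} → fail.
7 of 9 fail.

7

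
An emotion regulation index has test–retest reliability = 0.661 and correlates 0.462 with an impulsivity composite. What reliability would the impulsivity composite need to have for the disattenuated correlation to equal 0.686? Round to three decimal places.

0.686

r_true = r_obs / √(r_xx · r_yy) ⇒ 0.686 = 0.462 / √(0.661 · r_yy).
√(0.661 · r_yy) = 0.462 / 0.686 = 0.6735; 0.661 · r_yy = 0.4536; r_yy = 0.4536 / 0.661 ≈ 0.686.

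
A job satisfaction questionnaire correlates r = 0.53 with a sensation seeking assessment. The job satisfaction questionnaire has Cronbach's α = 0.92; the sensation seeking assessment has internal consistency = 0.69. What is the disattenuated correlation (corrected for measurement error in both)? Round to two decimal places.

0.67

r_true = r_obs / √(r_xx · r_yy) = 0.53 / √(0.92 × 0.69) = 0.53 / √0.6348 = 0.53 / 0.7967 ≈ 0.67.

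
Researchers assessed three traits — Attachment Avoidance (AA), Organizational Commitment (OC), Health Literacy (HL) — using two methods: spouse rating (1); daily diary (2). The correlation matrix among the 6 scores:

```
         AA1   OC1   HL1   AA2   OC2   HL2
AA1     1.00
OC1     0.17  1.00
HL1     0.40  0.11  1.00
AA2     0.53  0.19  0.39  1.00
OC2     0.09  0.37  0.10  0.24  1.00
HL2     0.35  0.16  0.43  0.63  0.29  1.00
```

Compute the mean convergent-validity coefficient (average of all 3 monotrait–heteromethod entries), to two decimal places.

Convergent values: 0.53, 0.37, 0.43; mean = 1.33/3 = 0.44.

0.44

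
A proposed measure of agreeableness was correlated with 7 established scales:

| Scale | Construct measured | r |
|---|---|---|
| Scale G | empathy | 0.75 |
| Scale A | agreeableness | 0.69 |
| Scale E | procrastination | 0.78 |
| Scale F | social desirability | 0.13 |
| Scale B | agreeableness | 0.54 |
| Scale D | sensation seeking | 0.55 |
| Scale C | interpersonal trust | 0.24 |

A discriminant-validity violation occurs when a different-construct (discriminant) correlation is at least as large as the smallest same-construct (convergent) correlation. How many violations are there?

3

Convergent (same construct = agreeableness): Scale A, Scale B.
Smallest convergent = 0.54. Discriminant values: 0.75, 0.78, 0.13, 0.55, 0.24; count ≥ 0.54 → 3.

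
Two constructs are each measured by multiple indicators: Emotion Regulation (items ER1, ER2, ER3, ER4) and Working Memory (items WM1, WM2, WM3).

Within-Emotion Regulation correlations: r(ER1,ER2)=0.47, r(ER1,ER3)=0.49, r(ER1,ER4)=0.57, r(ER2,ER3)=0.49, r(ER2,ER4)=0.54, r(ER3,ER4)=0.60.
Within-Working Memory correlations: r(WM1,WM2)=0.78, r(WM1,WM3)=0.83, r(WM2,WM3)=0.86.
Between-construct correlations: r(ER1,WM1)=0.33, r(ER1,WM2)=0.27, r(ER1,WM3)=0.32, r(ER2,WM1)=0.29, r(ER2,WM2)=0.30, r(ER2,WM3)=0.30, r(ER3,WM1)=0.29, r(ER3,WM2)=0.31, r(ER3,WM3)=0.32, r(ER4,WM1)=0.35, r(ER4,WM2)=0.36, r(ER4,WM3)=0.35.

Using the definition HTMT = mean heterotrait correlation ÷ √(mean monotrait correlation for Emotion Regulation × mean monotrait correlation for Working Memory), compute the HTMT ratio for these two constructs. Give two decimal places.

0.48

Mean between = 3.79/12 = 0.3158.
Mean within-ER = 3.16/6 = 0.5267; mean within-WM = 2.47/3 = 0.8233.
Geometric mean = √(0.5267 × 0.8233) = 0.6585.
HTMT = 0.3158 / 0.6585 = 0.48.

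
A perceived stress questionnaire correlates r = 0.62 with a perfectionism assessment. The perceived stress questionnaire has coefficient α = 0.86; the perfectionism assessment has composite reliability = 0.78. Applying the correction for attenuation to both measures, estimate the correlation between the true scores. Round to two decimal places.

r_true = r_obs / √(r_xx · r_yy) = 0.62 / √(0.86 × 0.78) = 0.62 / √0.6708 = 0.62 / 0.8190 ≈ 0.76.

0.76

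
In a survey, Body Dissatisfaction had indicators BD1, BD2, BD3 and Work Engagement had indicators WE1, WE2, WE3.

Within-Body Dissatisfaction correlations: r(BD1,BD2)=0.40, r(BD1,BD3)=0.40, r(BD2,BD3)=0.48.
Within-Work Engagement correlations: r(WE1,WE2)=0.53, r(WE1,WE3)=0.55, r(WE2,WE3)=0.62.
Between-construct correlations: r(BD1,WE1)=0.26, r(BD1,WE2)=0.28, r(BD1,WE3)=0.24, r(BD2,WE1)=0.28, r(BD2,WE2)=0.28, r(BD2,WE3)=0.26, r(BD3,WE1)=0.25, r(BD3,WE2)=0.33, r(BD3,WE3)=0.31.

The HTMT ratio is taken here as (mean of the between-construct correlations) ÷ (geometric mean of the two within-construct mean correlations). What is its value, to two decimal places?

Between-construct mean = 2.49/9 = 0.2767.
Mean within-BD = 1.28/3 = 0.4267; mean within-WE = 1.70/3 = 0.5667.
Geometric mean = √(0.4267 × 0.5667) = 0.4917.
HTMT = 0.2767 / 0.4917 = 0.56.

0.56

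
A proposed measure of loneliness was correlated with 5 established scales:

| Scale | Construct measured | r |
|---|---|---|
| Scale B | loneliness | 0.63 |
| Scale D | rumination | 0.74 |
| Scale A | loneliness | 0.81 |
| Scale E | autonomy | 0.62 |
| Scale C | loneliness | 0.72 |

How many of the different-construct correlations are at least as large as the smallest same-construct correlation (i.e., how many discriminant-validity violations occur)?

Convergent (same construct = loneliness): Scale B, Scale A, Scale C.
Smallest convergent = 0.63. Discriminant values: 0.74, 0.62; count ≥ 0.63 → 1.

1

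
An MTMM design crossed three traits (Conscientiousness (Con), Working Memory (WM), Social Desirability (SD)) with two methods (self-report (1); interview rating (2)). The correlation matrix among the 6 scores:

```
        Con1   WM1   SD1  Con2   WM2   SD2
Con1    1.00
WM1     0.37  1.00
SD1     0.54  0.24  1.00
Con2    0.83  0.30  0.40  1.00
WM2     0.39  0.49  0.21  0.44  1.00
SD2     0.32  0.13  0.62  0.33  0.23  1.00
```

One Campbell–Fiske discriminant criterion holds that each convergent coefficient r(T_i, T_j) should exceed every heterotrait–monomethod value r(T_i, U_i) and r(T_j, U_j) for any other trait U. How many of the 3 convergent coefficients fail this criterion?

0

Each convergent coefficient versus the relevant comparison correlations:
Con (methods 1·2): 0.83 vs {0.37, 0.44, 0.54, 0.33} → pass.
WM (methods 1·2): 0.49 vs {0.37, 0.44, 0.24, 0.23} → pass.
SD (methods 1·2): 0.62 vs {0.54, 0.33, 0.24, 0.23} → pass.
0 of 3 fail.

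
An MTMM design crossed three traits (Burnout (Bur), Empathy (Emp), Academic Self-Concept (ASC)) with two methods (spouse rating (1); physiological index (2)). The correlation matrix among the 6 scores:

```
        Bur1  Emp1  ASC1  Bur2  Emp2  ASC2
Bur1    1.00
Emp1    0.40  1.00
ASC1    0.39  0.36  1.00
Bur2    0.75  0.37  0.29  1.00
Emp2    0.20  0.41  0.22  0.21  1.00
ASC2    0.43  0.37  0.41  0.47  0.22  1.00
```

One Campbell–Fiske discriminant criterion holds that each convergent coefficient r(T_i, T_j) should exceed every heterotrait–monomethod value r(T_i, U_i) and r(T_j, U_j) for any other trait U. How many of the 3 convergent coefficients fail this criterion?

1

Convergent coefficients and their comparison sets:
Bur (methods 1·2): 0.75 vs {0.40, 0.21, 0.39, 0.47} → pass.
Emp (methods 1·2): 0.41 vs {0.40, 0.21, 0.36, 0.22} → pass.
ASC (methods 1·2): 0.41 vs {0.39, 0.47, 0.36, 0.22} → fail.
1 of 3 fail.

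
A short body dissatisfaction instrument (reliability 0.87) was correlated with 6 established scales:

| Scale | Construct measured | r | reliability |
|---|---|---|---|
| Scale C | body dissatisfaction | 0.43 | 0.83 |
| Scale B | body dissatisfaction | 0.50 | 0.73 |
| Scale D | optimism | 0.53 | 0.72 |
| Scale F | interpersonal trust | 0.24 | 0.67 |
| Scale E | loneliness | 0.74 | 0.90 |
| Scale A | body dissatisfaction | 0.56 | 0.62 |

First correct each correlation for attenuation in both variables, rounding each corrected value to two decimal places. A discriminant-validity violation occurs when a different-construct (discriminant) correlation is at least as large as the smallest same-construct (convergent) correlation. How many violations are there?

Disattenuated r (r / √(r_scale · r_new)):
  Scale C (conv): 0.43 / √(0.83·0.87) = 0.51
  Scale B (conv): 0.50 / √(0.73·0.87) = 0.63
  Scale D (disc): 0.53 / √(0.72·0.87) = 0.67
  Scale F (disc): 0.24 / √(0.67·0.87) = 0.31
  Scale E (disc): 0.74 / √(0.90·0.87) = 0.84
  Scale A (conv): 0.56 / √(0.62·0.87) = 0.76
Smallest convergent = 0.51. Discriminant values: 0.67, 0.31, 0.84; count ≥ 0.51 → 2.

2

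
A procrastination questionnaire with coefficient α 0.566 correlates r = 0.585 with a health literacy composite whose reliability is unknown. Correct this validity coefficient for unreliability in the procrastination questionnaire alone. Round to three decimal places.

0.778

Single correction: r_c = r_obs / √r_xx = 0.585 / √0.566 = 0.585 / 0.7523 ≈ 0.778.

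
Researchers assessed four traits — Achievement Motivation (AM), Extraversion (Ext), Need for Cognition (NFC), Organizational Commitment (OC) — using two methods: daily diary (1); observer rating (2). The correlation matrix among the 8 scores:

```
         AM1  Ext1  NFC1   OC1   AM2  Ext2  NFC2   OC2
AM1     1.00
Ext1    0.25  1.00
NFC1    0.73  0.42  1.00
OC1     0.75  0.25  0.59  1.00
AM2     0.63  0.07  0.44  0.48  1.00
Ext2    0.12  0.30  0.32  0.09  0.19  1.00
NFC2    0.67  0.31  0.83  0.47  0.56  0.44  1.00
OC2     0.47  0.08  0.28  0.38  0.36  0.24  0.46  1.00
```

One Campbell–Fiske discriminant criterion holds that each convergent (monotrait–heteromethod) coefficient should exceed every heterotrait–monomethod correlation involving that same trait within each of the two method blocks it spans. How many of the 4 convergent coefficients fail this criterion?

Each convergent coefficient versus the relevant comparison correlations:
AM (methods 1·2): 0.63 vs {0.25, 0.19, 0.73, 0.56, 0.75, 0.36} → fail.
Ext (methods 1·2): 0.30 vs {0.25, 0.19, 0.42, 0.44, 0.25, 0.24} → fail.
NFC (methods 1·2): 0.83 vs {0.73, 0.56, 0.42, 0.44, 0.59, 0.46} → pass.
OC (methods 1·2): 0.38 vs {0.75, 0.36, 0.25, 0.24, 0.59, 0.46} → fail.
3 of 4 fail.

3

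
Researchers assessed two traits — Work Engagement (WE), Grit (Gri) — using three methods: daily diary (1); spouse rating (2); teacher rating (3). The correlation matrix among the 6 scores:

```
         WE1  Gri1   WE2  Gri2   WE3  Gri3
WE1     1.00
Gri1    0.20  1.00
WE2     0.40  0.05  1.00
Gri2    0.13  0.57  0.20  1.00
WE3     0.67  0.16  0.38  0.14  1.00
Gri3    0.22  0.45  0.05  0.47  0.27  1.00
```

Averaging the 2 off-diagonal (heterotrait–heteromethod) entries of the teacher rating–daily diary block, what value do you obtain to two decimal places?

HTHM values (method 3 × method 1): 0.16, 0.22; mean = 0.38/2 = 0.19.

0.19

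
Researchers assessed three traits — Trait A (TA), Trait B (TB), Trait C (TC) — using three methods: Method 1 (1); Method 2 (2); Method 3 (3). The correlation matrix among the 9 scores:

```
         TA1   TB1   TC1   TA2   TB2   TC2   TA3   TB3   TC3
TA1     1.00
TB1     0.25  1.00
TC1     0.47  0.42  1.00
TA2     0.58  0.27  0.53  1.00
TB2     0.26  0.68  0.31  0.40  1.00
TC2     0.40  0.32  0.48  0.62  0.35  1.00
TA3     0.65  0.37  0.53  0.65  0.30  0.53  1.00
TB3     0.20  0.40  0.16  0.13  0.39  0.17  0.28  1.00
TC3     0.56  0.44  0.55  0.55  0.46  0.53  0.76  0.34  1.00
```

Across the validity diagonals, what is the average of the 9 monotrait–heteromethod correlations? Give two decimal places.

0.55

Convergent values: 0.58, 0.65, 0.65, 0.68, 0.40, 0.39, 0.48, 0.55, 0.53; mean = 4.91/9 = 0.55.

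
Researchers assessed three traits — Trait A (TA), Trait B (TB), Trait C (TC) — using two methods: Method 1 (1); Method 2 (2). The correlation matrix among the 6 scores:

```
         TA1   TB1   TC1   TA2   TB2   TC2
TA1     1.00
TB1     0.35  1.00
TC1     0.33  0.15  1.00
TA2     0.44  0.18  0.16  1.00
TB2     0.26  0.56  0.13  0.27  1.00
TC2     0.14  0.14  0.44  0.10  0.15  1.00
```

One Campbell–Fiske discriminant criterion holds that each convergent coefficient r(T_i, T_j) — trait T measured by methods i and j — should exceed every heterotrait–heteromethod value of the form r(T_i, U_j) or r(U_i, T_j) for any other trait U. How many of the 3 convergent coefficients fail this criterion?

Each convergent coefficient versus the relevant comparison correlations:
TA (methods 1·2): 0.44 vs {0.26, 0.18, 0.14, 0.16} → pass.
TB (methods 1·2): 0.56 vs {0.18, 0.26, 0.14, 0.13} → pass.
TC (methods 1·2): 0.44 vs {0.16, 0.14, 0.13, 0.14} → pass.
0 of 3 fail.

0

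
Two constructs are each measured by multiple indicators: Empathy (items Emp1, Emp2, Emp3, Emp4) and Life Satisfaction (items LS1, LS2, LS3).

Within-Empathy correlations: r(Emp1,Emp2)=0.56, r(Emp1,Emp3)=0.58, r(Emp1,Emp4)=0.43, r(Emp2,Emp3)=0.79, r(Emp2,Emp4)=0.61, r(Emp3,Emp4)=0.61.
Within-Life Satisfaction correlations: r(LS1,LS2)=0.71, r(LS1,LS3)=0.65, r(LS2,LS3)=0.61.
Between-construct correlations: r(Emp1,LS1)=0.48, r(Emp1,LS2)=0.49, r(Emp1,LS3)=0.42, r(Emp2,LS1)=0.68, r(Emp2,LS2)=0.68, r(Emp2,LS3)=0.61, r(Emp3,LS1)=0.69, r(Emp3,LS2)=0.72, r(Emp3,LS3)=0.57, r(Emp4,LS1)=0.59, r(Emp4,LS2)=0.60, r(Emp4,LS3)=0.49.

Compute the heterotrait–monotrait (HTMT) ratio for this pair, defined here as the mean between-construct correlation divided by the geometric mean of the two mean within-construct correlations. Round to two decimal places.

0.93

Mean between = 7.02/12 = 0.5850.
Mean within-Emp = 3.58/6 = 0.5967; mean within-LS = 1.97/3 = 0.6567.
Geometric mean = √(0.5967 × 0.6567) = 0.6260.
HTMT = 0.5850 / 0.6260 = 0.93.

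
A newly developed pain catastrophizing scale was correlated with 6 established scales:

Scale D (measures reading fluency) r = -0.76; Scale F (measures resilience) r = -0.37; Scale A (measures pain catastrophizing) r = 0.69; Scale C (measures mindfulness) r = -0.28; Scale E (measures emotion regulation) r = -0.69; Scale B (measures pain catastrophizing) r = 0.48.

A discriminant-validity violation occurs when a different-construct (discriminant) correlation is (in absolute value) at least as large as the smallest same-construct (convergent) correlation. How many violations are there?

Convergent (same construct = pain catastrophizing): Scale A, Scale B.
Smallest convergent = 0.48. Discriminant |r|: 0.76, 0.37, 0.28, 0.69; count ≥ 0.48 → 2.

2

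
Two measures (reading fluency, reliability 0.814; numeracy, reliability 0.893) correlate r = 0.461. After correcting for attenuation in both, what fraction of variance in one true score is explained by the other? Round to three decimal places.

Disattenuated r = 0.461 / √(0.814 × 0.893) = 0.461 / 0.8526 = 0.5407.
Shared true-score variance = 0.5407² = 0.2924 ≈ 0.292.

0.292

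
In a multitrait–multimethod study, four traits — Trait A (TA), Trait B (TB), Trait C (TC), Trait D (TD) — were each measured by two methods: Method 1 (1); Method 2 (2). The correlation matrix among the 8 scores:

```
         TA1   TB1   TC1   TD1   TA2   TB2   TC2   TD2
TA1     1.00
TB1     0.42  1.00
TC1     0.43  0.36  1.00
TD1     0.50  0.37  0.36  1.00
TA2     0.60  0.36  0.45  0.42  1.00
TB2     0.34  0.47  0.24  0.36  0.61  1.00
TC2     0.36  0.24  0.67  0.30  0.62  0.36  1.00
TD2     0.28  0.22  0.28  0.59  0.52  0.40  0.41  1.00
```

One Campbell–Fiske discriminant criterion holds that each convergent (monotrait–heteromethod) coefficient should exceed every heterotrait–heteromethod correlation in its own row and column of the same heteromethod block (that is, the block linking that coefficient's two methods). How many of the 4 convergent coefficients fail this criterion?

Checking each validity diagonal entry against its comparison values:
TA (methods 1·2): 0.60 vs {0.34, 0.36, 0.36, 0.45, 0.28, 0.42} → pass.
TB (methods 1·2): 0.47 vs {0.36, 0.34, 0.24, 0.24, 0.22, 0.36} → pass.
TC (methods 1·2): 0.67 vs {0.45, 0.36, 0.24, 0.24, 0.28, 0.30} → pass.
TD (methods 1·2): 0.59 vs {0.42, 0.28, 0.36, 0.22, 0.30, 0.28} → pass.
0 of 4 fail.

0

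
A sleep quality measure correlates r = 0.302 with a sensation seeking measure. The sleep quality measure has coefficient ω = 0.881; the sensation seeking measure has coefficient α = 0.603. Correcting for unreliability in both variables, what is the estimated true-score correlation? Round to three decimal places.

0.414

r_true = r_obs / √(r_xx · r_yy) = 0.302 / √(0.881 × 0.603) = 0.302 / √0.531243 = 0.302 / 0.7289 ≈ 0.414.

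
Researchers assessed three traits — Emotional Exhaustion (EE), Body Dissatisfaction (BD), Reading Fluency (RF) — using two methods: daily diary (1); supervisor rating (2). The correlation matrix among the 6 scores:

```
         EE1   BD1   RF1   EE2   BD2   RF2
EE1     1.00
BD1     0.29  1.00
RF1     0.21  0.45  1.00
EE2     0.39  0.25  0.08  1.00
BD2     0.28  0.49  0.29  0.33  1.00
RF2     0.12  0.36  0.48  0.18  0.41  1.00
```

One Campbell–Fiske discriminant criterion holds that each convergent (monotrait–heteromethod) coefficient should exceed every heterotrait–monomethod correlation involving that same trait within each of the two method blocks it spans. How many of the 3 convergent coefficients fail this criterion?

Convergent coefficients and their comparison sets:
EE (methods 1·2): 0.39 vs {0.29, 0.33, 0.21, 0.18} → pass.
BD (methods 1·2): 0.49 vs {0.29, 0.33, 0.45, 0.41} → pass.
RF (methods 1·2): 0.48 vs {0.21, 0.18, 0.45, 0.41} → pass.
0 of 3 fail.

0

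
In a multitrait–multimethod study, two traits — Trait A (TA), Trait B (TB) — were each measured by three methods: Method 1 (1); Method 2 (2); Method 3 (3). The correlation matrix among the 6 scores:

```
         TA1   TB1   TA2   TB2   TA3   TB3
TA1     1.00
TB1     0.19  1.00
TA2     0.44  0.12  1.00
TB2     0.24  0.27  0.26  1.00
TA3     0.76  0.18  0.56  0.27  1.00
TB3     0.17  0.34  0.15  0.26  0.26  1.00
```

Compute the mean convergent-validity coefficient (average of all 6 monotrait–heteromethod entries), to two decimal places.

0.44

Convergent values: 0.44, 0.76, 0.56, 0.27, 0.34, 0.26; mean = 2.63/6 = 0.44.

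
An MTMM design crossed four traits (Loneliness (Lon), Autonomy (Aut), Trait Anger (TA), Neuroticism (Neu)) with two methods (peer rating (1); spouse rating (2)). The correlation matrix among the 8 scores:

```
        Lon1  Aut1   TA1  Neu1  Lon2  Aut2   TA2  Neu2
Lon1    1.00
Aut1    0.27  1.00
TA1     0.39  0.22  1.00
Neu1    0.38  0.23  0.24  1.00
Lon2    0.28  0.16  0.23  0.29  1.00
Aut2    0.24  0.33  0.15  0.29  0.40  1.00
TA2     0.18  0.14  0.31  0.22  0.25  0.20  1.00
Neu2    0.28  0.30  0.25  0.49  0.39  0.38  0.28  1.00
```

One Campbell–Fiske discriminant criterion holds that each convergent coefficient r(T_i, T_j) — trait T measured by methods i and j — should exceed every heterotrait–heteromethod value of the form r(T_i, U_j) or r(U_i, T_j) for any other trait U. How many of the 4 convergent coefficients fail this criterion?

1

Each convergent coefficient versus the relevant comparison correlations:
Lon (methods 1·2): 0.28 vs {0.24, 0.16, 0.18, 0.23, 0.28, 0.29} → fail.
Aut (methods 1·2): 0.33 vs {0.16, 0.24, 0.14, 0.15, 0.30, 0.29} → pass.
TA (methods 1·2): 0.31 vs {0.23, 0.18, 0.15, 0.14, 0.25, 0.22} → pass.
Neu (methods 1·2): 0.49 vs {0.29, 0.28, 0.29, 0.30, 0.22, 0.25} → pass.
1 of 4 fail.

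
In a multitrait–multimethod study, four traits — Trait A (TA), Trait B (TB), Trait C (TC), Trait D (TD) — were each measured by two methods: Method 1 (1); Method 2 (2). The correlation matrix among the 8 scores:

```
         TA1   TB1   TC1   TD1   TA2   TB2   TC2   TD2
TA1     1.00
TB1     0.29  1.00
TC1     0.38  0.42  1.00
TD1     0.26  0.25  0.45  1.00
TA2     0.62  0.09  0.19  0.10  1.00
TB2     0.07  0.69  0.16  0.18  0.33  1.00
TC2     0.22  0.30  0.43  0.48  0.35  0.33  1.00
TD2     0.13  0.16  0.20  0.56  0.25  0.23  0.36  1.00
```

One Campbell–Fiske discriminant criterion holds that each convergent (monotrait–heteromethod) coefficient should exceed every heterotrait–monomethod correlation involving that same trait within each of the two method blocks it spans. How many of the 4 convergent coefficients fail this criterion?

1

Convergent coefficients and their comparison sets:
TA (methods 1·2): 0.62 vs {0.29, 0.33, 0.38, 0.35, 0.26, 0.25} → pass.
TB (methods 1·2): 0.69 vs {0.29, 0.33, 0.42, 0.33, 0.25, 0.23} → pass.
TC (methods 1·2): 0.43 vs {0.38, 0.35, 0.42, 0.33, 0.45, 0.36} → fail.
TD (methods 1·2): 0.56 vs {0.26, 0.25, 0.25, 0.23, 0.45, 0.36} → pass.
1 of 4 fail.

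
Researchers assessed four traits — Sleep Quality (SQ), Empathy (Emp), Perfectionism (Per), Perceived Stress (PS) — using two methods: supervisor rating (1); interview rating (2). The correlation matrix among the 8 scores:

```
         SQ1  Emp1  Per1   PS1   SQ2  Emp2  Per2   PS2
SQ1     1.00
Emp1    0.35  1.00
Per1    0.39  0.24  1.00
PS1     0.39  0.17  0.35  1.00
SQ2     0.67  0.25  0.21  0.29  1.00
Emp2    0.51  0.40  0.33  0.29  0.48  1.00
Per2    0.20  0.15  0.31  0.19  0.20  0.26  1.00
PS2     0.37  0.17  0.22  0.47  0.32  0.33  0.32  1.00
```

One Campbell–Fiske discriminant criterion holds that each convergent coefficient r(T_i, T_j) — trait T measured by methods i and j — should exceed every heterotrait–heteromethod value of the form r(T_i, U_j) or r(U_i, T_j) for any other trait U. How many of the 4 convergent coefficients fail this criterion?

Each convergent coefficient versus the relevant comparison correlations:
SQ (methods 1·2): 0.67 vs {0.51, 0.25, 0.20, 0.21, 0.37, 0.29} → pass.
Emp (methods 1·2): 0.40 vs {0.25, 0.51, 0.15, 0.33, 0.17, 0.29} → fail.
Per (methods 1·2): 0.31 vs {0.21, 0.20, 0.33, 0.15, 0.22, 0.19} → fail.
PS (methods 1·2): 0.47 vs {0.29, 0.37, 0.29, 0.17, 0.19, 0.22} → pass.
2 of 4 fail.

2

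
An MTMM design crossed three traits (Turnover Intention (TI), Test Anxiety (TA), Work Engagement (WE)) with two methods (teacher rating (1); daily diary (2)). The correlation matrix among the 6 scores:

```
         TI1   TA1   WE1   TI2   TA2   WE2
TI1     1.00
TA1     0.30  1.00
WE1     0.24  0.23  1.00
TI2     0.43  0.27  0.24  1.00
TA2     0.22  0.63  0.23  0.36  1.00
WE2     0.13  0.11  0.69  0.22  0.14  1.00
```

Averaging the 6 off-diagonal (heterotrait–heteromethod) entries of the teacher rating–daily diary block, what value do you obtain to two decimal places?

HTHM values (method 1 × method 2): 0.22, 0.13, 0.27, 0.11, 0.24, 0.23; mean = 1.20/6 = 0.20.

0.20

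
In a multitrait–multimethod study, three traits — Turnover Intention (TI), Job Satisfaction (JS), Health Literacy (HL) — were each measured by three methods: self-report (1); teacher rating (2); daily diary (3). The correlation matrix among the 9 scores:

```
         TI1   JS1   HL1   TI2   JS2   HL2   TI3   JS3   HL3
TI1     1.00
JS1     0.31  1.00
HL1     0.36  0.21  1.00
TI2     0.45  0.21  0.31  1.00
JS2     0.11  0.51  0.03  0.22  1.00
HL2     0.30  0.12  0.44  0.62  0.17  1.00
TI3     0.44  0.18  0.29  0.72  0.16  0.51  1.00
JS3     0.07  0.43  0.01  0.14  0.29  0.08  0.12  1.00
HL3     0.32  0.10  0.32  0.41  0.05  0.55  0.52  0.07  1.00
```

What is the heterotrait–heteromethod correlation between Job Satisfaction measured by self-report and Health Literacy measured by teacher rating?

0.12

Different traits and methods: r(JS1, HL2) = 0.12.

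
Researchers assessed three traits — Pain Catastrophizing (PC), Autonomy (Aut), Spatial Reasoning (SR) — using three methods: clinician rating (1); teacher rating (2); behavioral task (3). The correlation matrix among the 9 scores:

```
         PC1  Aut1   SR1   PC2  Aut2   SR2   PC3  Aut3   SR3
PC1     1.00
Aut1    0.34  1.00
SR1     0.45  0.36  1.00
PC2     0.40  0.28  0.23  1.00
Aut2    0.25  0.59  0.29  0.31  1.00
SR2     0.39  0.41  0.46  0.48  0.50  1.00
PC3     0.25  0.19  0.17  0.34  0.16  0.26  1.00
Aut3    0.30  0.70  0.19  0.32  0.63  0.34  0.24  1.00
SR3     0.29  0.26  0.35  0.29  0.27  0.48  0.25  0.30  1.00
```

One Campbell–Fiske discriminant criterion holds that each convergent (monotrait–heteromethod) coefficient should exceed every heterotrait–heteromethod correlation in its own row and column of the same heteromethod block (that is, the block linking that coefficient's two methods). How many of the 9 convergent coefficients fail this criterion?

1

Each convergent coefficient versus the relevant comparison correlations:
PC (methods 1·2): 0.40 vs {0.25, 0.28, 0.39, 0.23} → pass.
PC (methods 1·3): 0.25 vs {0.30, 0.19, 0.29, 0.17} → fail.
PC (methods 2·3): 0.34 vs {0.32, 0.16, 0.29, 0.26} → pass.
Aut (methods 1·2): 0.59 vs {0.28, 0.25, 0.41, 0.29} → pass.
Aut (methods 1·3): 0.70 vs {0.19, 0.30, 0.26, 0.19} → pass.
Aut (methods 2·3): 0.63 vs {0.16, 0.32, 0.27, 0.34} → pass.
SR (methods 1·2): 0.46 vs {0.23, 0.39, 0.29, 0.41} → pass.
SR (methods 1·3): 0.35 vs {0.17, 0.29, 0.19, 0.26} → pass.
SR (methods 2·3): 0.48 vs {0.26, 0.29, 0.34, 0.27} → pass.
1 of 9 fail.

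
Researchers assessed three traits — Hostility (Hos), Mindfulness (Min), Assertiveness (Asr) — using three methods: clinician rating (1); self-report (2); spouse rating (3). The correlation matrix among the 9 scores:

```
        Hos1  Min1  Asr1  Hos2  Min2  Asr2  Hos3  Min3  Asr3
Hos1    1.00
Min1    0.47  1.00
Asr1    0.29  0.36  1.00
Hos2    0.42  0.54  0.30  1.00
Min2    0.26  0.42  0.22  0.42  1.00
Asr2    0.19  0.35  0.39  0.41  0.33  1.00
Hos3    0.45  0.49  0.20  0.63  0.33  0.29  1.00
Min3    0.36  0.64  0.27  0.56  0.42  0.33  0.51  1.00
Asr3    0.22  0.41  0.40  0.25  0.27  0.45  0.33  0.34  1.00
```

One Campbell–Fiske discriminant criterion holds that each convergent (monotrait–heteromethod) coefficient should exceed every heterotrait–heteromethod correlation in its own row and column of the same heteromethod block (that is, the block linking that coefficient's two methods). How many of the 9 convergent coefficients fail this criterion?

5

Convergent coefficients and their comparison sets:
Hos (methods 1·2): 0.42 vs {0.26, 0.54, 0.19, 0.30} → fail.
Hos (methods 1·3): 0.45 vs {0.36, 0.49, 0.22, 0.20} → fail.
Hos (methods 2·3): 0.63 vs {0.56, 0.33, 0.25, 0.29} → pass.
Min (methods 1·2): 0.42 vs {0.54, 0.26, 0.35, 0.22} → fail.
Min (methods 1·3): 0.64 vs {0.49, 0.36, 0.41, 0.27} → pass.
Min (methods 2·3): 0.42 vs {0.33, 0.56, 0.27, 0.33} → fail.
Asr (methods 1·2): 0.39 vs {0.30, 0.19, 0.22, 0.35} → pass.
Asr (methods 1·3): 0.40 vs {0.20, 0.22, 0.27, 0.41} → fail.
Asr (methods 2·3): 0.45 vs {0.29, 0.25, 0.33, 0.27} → pass.
5 of 9 fail.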